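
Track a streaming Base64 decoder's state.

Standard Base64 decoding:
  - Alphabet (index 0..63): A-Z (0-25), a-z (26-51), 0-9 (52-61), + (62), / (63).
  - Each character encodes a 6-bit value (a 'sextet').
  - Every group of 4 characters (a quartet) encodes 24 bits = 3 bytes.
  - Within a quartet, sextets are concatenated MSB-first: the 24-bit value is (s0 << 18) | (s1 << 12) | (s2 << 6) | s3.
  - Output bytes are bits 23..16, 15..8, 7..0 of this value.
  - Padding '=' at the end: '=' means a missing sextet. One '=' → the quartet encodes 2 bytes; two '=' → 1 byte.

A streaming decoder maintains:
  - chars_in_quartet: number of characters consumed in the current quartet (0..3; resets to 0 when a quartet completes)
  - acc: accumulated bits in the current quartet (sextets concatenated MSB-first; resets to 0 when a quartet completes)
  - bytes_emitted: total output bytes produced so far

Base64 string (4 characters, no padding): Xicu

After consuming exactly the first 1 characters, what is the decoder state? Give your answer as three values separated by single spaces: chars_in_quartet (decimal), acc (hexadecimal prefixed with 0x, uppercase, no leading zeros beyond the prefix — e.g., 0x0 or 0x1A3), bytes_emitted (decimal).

Answer: 1 0x17 0

Derivation:
After char 0 ('X'=23): chars_in_quartet=1 acc=0x17 bytes_emitted=0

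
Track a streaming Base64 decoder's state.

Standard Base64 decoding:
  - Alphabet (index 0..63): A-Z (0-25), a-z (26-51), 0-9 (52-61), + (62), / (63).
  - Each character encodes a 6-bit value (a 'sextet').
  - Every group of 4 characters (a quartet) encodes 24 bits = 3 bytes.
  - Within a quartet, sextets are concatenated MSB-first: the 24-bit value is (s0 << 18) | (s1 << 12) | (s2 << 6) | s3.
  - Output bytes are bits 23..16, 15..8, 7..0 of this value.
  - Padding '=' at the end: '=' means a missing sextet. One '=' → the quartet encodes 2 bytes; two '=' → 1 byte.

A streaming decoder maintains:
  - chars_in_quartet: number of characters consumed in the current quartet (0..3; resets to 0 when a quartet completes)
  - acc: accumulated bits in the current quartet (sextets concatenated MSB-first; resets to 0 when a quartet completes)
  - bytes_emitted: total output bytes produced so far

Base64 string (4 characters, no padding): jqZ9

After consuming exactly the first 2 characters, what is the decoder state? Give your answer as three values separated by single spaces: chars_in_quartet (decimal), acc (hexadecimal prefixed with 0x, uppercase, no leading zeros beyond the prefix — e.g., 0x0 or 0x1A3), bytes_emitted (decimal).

Answer: 2 0x8EA 0

Derivation:
After char 0 ('j'=35): chars_in_quartet=1 acc=0x23 bytes_emitted=0
After char 1 ('q'=42): chars_in_quartet=2 acc=0x8EA bytes_emitted=0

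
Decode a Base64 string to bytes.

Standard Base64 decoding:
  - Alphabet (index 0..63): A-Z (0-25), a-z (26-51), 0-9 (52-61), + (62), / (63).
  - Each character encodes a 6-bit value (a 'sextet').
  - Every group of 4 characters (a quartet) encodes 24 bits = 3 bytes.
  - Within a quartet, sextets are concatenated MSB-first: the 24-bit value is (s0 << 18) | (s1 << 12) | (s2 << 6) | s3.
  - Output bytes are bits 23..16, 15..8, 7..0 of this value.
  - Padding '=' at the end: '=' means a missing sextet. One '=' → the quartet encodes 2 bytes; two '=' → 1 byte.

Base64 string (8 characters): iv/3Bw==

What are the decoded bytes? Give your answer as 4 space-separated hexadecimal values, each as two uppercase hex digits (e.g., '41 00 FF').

After char 0 ('i'=34): chars_in_quartet=1 acc=0x22 bytes_emitted=0
After char 1 ('v'=47): chars_in_quartet=2 acc=0x8AF bytes_emitted=0
After char 2 ('/'=63): chars_in_quartet=3 acc=0x22BFF bytes_emitted=0
After char 3 ('3'=55): chars_in_quartet=4 acc=0x8AFFF7 -> emit 8A FF F7, reset; bytes_emitted=3
After char 4 ('B'=1): chars_in_quartet=1 acc=0x1 bytes_emitted=3
After char 5 ('w'=48): chars_in_quartet=2 acc=0x70 bytes_emitted=3
Padding '==': partial quartet acc=0x70 -> emit 07; bytes_emitted=4

Answer: 8A FF F7 07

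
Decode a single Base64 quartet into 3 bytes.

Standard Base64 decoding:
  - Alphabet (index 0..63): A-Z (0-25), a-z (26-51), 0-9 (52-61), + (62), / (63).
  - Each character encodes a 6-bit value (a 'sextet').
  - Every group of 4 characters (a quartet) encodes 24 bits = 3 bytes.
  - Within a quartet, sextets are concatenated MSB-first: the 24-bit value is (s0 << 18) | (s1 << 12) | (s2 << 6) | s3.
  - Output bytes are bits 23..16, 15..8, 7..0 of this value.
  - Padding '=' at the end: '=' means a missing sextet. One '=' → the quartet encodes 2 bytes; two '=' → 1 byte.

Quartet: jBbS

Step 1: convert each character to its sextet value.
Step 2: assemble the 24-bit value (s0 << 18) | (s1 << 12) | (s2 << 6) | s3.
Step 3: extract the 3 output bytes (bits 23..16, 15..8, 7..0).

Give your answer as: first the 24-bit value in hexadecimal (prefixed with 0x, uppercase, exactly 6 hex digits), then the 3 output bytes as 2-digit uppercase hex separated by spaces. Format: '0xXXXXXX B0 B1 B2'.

Sextets: j=35, B=1, b=27, S=18
24-bit: (35<<18) | (1<<12) | (27<<6) | 18
      = 0x8C0000 | 0x001000 | 0x0006C0 | 0x000012
      = 0x8C16D2
Bytes: (v>>16)&0xFF=8C, (v>>8)&0xFF=16, v&0xFF=D2

Answer: 0x8C16D2 8C 16 D2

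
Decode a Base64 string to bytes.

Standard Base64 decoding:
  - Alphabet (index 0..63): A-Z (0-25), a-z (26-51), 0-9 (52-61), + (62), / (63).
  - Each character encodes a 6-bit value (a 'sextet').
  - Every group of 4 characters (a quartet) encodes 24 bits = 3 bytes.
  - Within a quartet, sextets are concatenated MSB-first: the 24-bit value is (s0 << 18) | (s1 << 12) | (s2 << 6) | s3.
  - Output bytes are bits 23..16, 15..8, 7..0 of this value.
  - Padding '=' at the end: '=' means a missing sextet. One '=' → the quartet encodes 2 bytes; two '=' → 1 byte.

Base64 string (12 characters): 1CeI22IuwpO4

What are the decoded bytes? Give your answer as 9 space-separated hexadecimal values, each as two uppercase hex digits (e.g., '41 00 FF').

After char 0 ('1'=53): chars_in_quartet=1 acc=0x35 bytes_emitted=0
After char 1 ('C'=2): chars_in_quartet=2 acc=0xD42 bytes_emitted=0
After char 2 ('e'=30): chars_in_quartet=3 acc=0x3509E bytes_emitted=0
After char 3 ('I'=8): chars_in_quartet=4 acc=0xD42788 -> emit D4 27 88, reset; bytes_emitted=3
After char 4 ('2'=54): chars_in_quartet=1 acc=0x36 bytes_emitted=3
After char 5 ('2'=54): chars_in_quartet=2 acc=0xDB6 bytes_emitted=3
After char 6 ('I'=8): chars_in_quartet=3 acc=0x36D88 bytes_emitted=3
After char 7 ('u'=46): chars_in_quartet=4 acc=0xDB622E -> emit DB 62 2E, reset; bytes_emitted=6
After char 8 ('w'=48): chars_in_quartet=1 acc=0x30 bytes_emitted=6
After char 9 ('p'=41): chars_in_quartet=2 acc=0xC29 bytes_emitted=6
After char 10 ('O'=14): chars_in_quartet=3 acc=0x30A4E bytes_emitted=6
After char 11 ('4'=56): chars_in_quartet=4 acc=0xC293B8 -> emit C2 93 B8, reset; bytes_emitted=9

Answer: D4 27 88 DB 62 2E C2 93 B8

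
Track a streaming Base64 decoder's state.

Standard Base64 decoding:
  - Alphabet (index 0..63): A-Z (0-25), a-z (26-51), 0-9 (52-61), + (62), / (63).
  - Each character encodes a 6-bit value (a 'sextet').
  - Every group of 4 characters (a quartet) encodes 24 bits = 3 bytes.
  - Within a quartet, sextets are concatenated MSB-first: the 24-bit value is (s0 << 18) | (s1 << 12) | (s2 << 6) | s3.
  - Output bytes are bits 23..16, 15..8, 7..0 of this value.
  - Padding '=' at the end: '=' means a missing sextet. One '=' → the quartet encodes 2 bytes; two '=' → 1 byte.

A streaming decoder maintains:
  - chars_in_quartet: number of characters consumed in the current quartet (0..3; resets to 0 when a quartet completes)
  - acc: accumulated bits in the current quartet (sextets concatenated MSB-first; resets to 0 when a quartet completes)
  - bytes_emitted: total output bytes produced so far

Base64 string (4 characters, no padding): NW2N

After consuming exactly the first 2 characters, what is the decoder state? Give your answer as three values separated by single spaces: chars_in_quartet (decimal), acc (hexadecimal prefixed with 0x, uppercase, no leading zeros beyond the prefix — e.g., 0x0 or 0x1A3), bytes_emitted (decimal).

After char 0 ('N'=13): chars_in_quartet=1 acc=0xD bytes_emitted=0
After char 1 ('W'=22): chars_in_quartet=2 acc=0x356 bytes_emitted=0

Answer: 2 0x356 0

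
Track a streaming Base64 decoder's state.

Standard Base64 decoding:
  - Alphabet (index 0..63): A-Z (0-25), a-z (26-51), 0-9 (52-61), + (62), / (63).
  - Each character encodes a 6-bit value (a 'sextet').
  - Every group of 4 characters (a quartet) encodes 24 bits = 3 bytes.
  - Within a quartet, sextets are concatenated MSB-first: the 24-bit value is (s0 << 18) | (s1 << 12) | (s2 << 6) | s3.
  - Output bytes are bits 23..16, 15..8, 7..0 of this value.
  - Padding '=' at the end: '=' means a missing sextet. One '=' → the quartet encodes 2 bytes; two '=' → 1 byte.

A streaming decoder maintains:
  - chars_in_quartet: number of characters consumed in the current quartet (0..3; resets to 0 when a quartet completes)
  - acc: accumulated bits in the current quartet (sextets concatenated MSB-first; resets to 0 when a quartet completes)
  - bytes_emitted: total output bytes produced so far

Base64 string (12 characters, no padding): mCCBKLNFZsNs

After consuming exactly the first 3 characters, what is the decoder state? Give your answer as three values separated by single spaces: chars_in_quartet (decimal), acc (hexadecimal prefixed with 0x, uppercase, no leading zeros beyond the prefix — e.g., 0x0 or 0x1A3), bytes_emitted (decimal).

After char 0 ('m'=38): chars_in_quartet=1 acc=0x26 bytes_emitted=0
After char 1 ('C'=2): chars_in_quartet=2 acc=0x982 bytes_emitted=0
After char 2 ('C'=2): chars_in_quartet=3 acc=0x26082 bytes_emitted=0

Answer: 3 0x26082 0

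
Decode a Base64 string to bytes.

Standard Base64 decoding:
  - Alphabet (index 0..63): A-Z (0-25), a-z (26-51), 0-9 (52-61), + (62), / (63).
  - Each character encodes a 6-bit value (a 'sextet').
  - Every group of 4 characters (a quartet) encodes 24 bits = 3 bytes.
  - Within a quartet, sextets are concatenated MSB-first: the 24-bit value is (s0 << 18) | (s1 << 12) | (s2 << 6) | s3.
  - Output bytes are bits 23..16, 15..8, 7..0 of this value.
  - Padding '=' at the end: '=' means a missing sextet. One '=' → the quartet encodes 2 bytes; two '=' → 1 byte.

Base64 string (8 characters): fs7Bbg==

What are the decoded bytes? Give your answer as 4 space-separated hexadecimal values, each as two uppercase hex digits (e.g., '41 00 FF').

Answer: 7E CE C1 6E

Derivation:
After char 0 ('f'=31): chars_in_quartet=1 acc=0x1F bytes_emitted=0
After char 1 ('s'=44): chars_in_quartet=2 acc=0x7EC bytes_emitted=0
After char 2 ('7'=59): chars_in_quartet=3 acc=0x1FB3B bytes_emitted=0
After char 3 ('B'=1): chars_in_quartet=4 acc=0x7ECEC1 -> emit 7E CE C1, reset; bytes_emitted=3
After char 4 ('b'=27): chars_in_quartet=1 acc=0x1B bytes_emitted=3
After char 5 ('g'=32): chars_in_quartet=2 acc=0x6E0 bytes_emitted=3
Padding '==': partial quartet acc=0x6E0 -> emit 6E; bytes_emitted=4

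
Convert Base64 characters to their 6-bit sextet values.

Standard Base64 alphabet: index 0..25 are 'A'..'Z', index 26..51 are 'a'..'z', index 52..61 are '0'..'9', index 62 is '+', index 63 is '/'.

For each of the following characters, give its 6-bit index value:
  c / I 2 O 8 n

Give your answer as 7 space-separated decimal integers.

'c': a..z range, 26 + ord('c') − ord('a') = 28
'/': index 63
'I': A..Z range, ord('I') − ord('A') = 8
'2': 0..9 range, 52 + ord('2') − ord('0') = 54
'O': A..Z range, ord('O') − ord('A') = 14
'8': 0..9 range, 52 + ord('8') − ord('0') = 60
'n': a..z range, 26 + ord('n') − ord('a') = 39

Answer: 28 63 8 54 14 60 39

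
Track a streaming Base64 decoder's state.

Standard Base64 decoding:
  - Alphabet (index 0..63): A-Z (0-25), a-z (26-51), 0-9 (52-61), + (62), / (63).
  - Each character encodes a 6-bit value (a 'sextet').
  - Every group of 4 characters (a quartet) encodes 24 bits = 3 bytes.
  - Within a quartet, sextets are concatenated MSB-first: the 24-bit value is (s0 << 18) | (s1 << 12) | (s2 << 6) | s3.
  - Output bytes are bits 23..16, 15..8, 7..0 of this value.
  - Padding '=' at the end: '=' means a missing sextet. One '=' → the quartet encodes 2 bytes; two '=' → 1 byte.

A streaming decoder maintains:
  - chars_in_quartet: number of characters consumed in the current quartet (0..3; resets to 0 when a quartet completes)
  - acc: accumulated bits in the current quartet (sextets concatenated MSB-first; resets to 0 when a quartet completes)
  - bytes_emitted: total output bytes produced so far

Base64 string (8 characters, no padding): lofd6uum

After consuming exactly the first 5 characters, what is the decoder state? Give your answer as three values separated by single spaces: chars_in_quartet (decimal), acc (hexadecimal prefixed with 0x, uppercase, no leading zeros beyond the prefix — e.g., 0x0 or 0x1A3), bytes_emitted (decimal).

Answer: 1 0x3A 3

Derivation:
After char 0 ('l'=37): chars_in_quartet=1 acc=0x25 bytes_emitted=0
After char 1 ('o'=40): chars_in_quartet=2 acc=0x968 bytes_emitted=0
After char 2 ('f'=31): chars_in_quartet=3 acc=0x25A1F bytes_emitted=0
After char 3 ('d'=29): chars_in_quartet=4 acc=0x9687DD -> emit 96 87 DD, reset; bytes_emitted=3
After char 4 ('6'=58): chars_in_quartet=1 acc=0x3A bytes_emitted=3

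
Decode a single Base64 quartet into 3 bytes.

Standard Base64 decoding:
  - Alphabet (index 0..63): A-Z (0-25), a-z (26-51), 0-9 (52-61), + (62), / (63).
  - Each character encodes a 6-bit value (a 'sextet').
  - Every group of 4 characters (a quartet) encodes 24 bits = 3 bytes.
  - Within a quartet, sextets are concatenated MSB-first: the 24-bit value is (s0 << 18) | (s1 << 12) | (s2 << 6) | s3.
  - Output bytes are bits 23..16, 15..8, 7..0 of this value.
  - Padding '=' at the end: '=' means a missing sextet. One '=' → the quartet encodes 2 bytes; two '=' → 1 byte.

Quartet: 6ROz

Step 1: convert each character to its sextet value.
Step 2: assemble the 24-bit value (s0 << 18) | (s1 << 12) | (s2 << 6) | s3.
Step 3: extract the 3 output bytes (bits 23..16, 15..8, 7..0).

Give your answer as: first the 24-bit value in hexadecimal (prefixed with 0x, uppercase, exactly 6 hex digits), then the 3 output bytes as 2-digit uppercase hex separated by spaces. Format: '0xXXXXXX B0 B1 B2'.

Sextets: 6=58, R=17, O=14, z=51
24-bit: (58<<18) | (17<<12) | (14<<6) | 51
      = 0xE80000 | 0x011000 | 0x000380 | 0x000033
      = 0xE913B3
Bytes: (v>>16)&0xFF=E9, (v>>8)&0xFF=13, v&0xFF=B3

Answer: 0xE913B3 E9 13 B3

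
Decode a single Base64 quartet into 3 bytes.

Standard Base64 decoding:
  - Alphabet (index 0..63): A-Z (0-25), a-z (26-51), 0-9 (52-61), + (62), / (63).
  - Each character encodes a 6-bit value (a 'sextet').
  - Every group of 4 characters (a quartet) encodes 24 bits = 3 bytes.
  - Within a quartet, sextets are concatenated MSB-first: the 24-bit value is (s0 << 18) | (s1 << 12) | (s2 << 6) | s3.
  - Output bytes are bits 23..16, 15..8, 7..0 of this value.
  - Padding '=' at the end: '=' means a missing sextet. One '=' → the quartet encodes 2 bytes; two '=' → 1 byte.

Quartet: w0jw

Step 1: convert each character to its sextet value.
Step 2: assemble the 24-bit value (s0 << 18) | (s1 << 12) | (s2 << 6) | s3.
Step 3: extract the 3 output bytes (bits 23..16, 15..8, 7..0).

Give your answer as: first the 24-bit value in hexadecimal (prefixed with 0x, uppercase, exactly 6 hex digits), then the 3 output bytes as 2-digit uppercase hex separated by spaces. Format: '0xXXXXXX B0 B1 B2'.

Answer: 0xC348F0 C3 48 F0

Derivation:
Sextets: w=48, 0=52, j=35, w=48
24-bit: (48<<18) | (52<<12) | (35<<6) | 48
      = 0xC00000 | 0x034000 | 0x0008C0 | 0x000030
      = 0xC348F0
Bytes: (v>>16)&0xFF=C3, (v>>8)&0xFF=48, v&0xFF=F0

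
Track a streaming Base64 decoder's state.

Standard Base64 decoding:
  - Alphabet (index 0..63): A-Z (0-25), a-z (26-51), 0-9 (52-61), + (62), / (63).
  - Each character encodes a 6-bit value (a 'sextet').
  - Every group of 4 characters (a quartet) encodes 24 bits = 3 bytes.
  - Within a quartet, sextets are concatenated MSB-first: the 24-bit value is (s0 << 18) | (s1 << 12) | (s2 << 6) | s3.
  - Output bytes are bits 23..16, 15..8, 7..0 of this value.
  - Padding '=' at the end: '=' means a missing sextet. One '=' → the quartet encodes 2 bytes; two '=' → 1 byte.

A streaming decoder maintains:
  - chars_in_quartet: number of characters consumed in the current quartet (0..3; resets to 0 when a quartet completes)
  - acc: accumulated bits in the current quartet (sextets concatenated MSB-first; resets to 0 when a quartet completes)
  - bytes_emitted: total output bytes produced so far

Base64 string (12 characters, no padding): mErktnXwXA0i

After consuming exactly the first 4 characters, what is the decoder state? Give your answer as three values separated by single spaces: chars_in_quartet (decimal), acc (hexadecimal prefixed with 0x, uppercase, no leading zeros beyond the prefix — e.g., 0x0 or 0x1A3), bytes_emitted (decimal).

Answer: 0 0x0 3

Derivation:
After char 0 ('m'=38): chars_in_quartet=1 acc=0x26 bytes_emitted=0
After char 1 ('E'=4): chars_in_quartet=2 acc=0x984 bytes_emitted=0
After char 2 ('r'=43): chars_in_quartet=3 acc=0x2612B bytes_emitted=0
After char 3 ('k'=36): chars_in_quartet=4 acc=0x984AE4 -> emit 98 4A E4, reset; bytes_emitted=3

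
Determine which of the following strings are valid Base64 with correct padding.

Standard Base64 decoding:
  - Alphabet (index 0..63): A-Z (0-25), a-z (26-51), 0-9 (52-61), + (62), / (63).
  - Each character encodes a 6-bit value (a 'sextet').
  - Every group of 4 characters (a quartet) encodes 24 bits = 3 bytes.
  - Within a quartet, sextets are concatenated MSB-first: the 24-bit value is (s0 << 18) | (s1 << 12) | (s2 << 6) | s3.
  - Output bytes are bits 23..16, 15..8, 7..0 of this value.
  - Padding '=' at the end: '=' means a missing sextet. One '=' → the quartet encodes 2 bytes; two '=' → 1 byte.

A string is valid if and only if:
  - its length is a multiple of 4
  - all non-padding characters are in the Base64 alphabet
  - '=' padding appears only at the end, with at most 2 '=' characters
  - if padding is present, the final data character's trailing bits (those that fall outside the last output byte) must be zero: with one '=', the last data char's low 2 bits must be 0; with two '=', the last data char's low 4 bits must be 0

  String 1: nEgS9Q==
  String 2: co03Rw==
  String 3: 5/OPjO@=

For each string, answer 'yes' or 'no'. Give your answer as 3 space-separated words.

Answer: yes yes no

Derivation:
String 1: 'nEgS9Q==' → valid
String 2: 'co03Rw==' → valid
String 3: '5/OPjO@=' → invalid (bad char(s): ['@'])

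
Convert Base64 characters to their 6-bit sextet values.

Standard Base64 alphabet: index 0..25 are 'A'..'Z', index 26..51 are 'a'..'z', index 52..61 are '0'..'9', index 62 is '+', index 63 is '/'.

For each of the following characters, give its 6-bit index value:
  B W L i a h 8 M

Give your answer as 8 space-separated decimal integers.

'B': A..Z range, ord('B') − ord('A') = 1
'W': A..Z range, ord('W') − ord('A') = 22
'L': A..Z range, ord('L') − ord('A') = 11
'i': a..z range, 26 + ord('i') − ord('a') = 34
'a': a..z range, 26 + ord('a') − ord('a') = 26
'h': a..z range, 26 + ord('h') − ord('a') = 33
'8': 0..9 range, 52 + ord('8') − ord('0') = 60
'M': A..Z range, ord('M') − ord('A') = 12

Answer: 1 22 11 34 26 33 60 12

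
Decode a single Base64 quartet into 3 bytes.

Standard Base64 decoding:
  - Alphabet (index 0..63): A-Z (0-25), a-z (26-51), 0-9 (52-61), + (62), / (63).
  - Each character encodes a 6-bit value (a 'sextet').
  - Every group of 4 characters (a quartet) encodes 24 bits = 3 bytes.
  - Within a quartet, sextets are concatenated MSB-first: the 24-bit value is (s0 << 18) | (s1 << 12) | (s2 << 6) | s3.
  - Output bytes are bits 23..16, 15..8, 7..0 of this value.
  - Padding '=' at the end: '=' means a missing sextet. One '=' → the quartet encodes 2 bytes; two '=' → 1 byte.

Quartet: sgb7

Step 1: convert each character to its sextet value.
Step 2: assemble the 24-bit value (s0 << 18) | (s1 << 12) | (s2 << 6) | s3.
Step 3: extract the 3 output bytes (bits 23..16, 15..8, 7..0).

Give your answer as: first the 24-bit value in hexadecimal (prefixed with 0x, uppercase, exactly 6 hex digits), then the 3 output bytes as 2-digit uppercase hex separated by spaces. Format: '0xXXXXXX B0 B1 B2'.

Sextets: s=44, g=32, b=27, 7=59
24-bit: (44<<18) | (32<<12) | (27<<6) | 59
      = 0xB00000 | 0x020000 | 0x0006C0 | 0x00003B
      = 0xB206FB
Bytes: (v>>16)&0xFF=B2, (v>>8)&0xFF=06, v&0xFF=FB

Answer: 0xB206FB B2 06 FB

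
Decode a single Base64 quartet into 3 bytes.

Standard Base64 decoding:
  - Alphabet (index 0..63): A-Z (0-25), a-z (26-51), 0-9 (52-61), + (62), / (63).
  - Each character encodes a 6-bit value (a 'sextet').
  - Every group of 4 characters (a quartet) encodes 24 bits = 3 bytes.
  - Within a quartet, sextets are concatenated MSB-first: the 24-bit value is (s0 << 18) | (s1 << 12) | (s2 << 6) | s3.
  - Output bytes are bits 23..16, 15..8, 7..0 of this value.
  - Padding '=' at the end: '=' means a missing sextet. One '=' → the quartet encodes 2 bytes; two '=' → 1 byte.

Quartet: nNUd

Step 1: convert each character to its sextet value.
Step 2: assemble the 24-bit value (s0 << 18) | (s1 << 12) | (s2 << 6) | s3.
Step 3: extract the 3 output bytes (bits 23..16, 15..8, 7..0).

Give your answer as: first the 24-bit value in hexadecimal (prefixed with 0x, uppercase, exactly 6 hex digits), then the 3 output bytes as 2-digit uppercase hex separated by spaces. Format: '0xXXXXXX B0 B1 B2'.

Sextets: n=39, N=13, U=20, d=29
24-bit: (39<<18) | (13<<12) | (20<<6) | 29
      = 0x9C0000 | 0x00D000 | 0x000500 | 0x00001D
      = 0x9CD51D
Bytes: (v>>16)&0xFF=9C, (v>>8)&0xFF=D5, v&0xFF=1D

Answer: 0x9CD51D 9C D5 1D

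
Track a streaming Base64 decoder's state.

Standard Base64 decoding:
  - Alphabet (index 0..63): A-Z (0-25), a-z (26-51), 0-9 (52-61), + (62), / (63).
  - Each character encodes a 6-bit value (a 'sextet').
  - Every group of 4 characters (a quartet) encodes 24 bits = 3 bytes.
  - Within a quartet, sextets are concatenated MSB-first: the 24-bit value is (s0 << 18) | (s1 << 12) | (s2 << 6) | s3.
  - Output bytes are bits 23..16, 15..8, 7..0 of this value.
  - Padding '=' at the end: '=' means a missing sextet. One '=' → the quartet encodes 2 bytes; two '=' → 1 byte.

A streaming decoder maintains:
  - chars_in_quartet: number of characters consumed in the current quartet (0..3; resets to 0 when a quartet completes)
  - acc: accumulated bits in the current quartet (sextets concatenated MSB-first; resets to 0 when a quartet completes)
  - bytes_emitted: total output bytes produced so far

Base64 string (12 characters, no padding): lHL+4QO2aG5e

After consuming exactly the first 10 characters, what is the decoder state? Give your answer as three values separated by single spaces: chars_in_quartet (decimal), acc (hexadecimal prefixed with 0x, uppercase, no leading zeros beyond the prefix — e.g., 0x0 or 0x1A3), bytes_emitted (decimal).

After char 0 ('l'=37): chars_in_quartet=1 acc=0x25 bytes_emitted=0
After char 1 ('H'=7): chars_in_quartet=2 acc=0x947 bytes_emitted=0
After char 2 ('L'=11): chars_in_quartet=3 acc=0x251CB bytes_emitted=0
After char 3 ('+'=62): chars_in_quartet=4 acc=0x9472FE -> emit 94 72 FE, reset; bytes_emitted=3
After char 4 ('4'=56): chars_in_quartet=1 acc=0x38 bytes_emitted=3
After char 5 ('Q'=16): chars_in_quartet=2 acc=0xE10 bytes_emitted=3
After char 6 ('O'=14): chars_in_quartet=3 acc=0x3840E bytes_emitted=3
After char 7 ('2'=54): chars_in_quartet=4 acc=0xE103B6 -> emit E1 03 B6, reset; bytes_emitted=6
After char 8 ('a'=26): chars_in_quartet=1 acc=0x1A bytes_emitted=6
After char 9 ('G'=6): chars_in_quartet=2 acc=0x686 bytes_emitted=6

Answer: 2 0x686 6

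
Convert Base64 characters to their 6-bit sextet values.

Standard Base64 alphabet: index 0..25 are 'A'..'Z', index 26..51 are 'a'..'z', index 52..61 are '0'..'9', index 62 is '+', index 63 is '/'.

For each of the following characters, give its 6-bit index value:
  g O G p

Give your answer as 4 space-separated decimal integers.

Answer: 32 14 6 41

Derivation:
'g': a..z range, 26 + ord('g') − ord('a') = 32
'O': A..Z range, ord('O') − ord('A') = 14
'G': A..Z range, ord('G') − ord('A') = 6
'p': a..z range, 26 + ord('p') − ord('a') = 41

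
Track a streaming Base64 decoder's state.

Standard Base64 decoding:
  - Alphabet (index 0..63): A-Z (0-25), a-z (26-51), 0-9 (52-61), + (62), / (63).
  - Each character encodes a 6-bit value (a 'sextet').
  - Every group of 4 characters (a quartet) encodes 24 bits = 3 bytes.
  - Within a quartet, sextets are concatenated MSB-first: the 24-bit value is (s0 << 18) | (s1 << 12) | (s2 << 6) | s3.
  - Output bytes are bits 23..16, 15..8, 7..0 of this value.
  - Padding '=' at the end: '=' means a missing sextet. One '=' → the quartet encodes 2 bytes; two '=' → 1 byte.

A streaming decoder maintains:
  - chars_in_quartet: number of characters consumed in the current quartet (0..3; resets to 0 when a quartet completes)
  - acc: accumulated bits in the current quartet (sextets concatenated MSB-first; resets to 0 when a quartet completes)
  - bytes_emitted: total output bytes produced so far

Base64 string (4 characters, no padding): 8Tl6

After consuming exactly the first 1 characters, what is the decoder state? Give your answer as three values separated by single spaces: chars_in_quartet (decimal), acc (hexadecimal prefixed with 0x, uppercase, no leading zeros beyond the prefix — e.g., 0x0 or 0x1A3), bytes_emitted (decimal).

After char 0 ('8'=60): chars_in_quartet=1 acc=0x3C bytes_emitted=0

Answer: 1 0x3C 0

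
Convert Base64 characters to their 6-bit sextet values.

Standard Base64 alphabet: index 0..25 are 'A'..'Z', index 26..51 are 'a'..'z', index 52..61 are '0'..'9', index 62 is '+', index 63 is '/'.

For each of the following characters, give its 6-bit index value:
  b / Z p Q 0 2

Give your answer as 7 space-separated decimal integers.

'b': a..z range, 26 + ord('b') − ord('a') = 27
'/': index 63
'Z': A..Z range, ord('Z') − ord('A') = 25
'p': a..z range, 26 + ord('p') − ord('a') = 41
'Q': A..Z range, ord('Q') − ord('A') = 16
'0': 0..9 range, 52 + ord('0') − ord('0') = 52
'2': 0..9 range, 52 + ord('2') − ord('0') = 54

Answer: 27 63 25 41 16 52 54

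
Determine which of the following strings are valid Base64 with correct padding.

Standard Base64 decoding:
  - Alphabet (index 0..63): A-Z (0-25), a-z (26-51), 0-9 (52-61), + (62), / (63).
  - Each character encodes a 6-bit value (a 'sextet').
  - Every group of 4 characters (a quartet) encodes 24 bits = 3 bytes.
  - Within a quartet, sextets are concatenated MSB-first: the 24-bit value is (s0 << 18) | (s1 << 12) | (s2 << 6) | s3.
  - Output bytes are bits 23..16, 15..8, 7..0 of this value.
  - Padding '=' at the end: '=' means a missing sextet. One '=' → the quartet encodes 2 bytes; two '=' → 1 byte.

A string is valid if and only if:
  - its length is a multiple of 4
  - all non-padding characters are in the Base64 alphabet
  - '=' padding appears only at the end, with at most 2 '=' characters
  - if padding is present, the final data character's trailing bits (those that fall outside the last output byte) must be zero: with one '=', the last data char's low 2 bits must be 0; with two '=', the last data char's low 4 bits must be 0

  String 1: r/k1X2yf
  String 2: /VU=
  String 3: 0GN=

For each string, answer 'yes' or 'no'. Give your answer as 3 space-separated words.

String 1: 'r/k1X2yf' → valid
String 2: '/VU=' → valid
String 3: '0GN=' → invalid (bad trailing bits)

Answer: yes yes no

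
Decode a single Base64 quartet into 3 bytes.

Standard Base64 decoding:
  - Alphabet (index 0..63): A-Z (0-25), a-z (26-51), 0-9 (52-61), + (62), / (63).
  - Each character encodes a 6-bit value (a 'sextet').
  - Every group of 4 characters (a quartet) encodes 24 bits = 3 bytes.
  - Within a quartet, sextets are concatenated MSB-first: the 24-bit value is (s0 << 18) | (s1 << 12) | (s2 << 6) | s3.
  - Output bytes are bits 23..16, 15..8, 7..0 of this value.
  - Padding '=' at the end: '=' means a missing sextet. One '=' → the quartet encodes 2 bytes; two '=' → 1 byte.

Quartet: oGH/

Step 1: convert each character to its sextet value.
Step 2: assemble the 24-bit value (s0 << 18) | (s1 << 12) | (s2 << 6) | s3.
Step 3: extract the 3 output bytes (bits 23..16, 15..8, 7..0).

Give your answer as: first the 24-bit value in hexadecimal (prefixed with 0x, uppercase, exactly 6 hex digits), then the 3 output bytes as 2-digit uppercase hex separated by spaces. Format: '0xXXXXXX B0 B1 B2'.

Sextets: o=40, G=6, H=7, /=63
24-bit: (40<<18) | (6<<12) | (7<<6) | 63
      = 0xA00000 | 0x006000 | 0x0001C0 | 0x00003F
      = 0xA061FF
Bytes: (v>>16)&0xFF=A0, (v>>8)&0xFF=61, v&0xFF=FF

Answer: 0xA061FF A0 61 FF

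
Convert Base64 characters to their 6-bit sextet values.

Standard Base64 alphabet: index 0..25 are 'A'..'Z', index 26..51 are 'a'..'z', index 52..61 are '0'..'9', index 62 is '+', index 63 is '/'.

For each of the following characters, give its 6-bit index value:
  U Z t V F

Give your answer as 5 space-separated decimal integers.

'U': A..Z range, ord('U') − ord('A') = 20
'Z': A..Z range, ord('Z') − ord('A') = 25
't': a..z range, 26 + ord('t') − ord('a') = 45
'V': A..Z range, ord('V') − ord('A') = 21
'F': A..Z range, ord('F') − ord('A') = 5

Answer: 20 25 45 21 5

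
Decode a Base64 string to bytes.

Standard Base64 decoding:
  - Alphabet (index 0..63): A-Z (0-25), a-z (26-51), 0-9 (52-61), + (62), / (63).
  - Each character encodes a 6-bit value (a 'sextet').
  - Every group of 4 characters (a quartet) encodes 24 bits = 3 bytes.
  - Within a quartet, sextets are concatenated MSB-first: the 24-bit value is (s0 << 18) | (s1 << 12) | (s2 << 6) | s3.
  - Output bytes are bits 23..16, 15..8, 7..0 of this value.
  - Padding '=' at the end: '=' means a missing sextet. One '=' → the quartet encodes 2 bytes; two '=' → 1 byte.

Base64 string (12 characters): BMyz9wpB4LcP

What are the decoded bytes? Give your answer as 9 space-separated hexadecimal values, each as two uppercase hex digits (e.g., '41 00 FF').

Answer: 04 CC B3 F7 0A 41 E0 B7 0F

Derivation:
After char 0 ('B'=1): chars_in_quartet=1 acc=0x1 bytes_emitted=0
After char 1 ('M'=12): chars_in_quartet=2 acc=0x4C bytes_emitted=0
After char 2 ('y'=50): chars_in_quartet=3 acc=0x1332 bytes_emitted=0
After char 3 ('z'=51): chars_in_quartet=4 acc=0x4CCB3 -> emit 04 CC B3, reset; bytes_emitted=3
After char 4 ('9'=61): chars_in_quartet=1 acc=0x3D bytes_emitted=3
After char 5 ('w'=48): chars_in_quartet=2 acc=0xF70 bytes_emitted=3
After char 6 ('p'=41): chars_in_quartet=3 acc=0x3DC29 bytes_emitted=3
After char 7 ('B'=1): chars_in_quartet=4 acc=0xF70A41 -> emit F7 0A 41, reset; bytes_emitted=6
After char 8 ('4'=56): chars_in_quartet=1 acc=0x38 bytes_emitted=6
After char 9 ('L'=11): chars_in_quartet=2 acc=0xE0B bytes_emitted=6
After char 10 ('c'=28): chars_in_quartet=3 acc=0x382DC bytes_emitted=6
After char 11 ('P'=15): chars_in_quartet=4 acc=0xE0B70F -> emit E0 B7 0F, reset; bytes_emitted=9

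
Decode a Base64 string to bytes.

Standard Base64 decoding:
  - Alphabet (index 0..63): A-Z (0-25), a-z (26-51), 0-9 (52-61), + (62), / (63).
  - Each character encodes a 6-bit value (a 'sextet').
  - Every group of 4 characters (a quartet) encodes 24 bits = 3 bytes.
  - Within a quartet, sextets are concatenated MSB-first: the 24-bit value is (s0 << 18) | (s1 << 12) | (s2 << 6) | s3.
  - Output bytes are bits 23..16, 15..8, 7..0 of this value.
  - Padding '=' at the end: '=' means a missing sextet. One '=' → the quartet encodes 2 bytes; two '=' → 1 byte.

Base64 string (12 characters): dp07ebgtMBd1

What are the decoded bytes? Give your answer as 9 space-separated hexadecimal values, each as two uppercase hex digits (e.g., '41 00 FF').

Answer: 76 9D 3B 79 B8 2D 30 17 75

Derivation:
After char 0 ('d'=29): chars_in_quartet=1 acc=0x1D bytes_emitted=0
After char 1 ('p'=41): chars_in_quartet=2 acc=0x769 bytes_emitted=0
After char 2 ('0'=52): chars_in_quartet=3 acc=0x1DA74 bytes_emitted=0
After char 3 ('7'=59): chars_in_quartet=4 acc=0x769D3B -> emit 76 9D 3B, reset; bytes_emitted=3
After char 4 ('e'=30): chars_in_quartet=1 acc=0x1E bytes_emitted=3
After char 5 ('b'=27): chars_in_quartet=2 acc=0x79B bytes_emitted=3
After char 6 ('g'=32): chars_in_quartet=3 acc=0x1E6E0 bytes_emitted=3
After char 7 ('t'=45): chars_in_quartet=4 acc=0x79B82D -> emit 79 B8 2D, reset; bytes_emitted=6
After char 8 ('M'=12): chars_in_quartet=1 acc=0xC bytes_emitted=6
After char 9 ('B'=1): chars_in_quartet=2 acc=0x301 bytes_emitted=6
After char 10 ('d'=29): chars_in_quartet=3 acc=0xC05D bytes_emitted=6
After char 11 ('1'=53): chars_in_quartet=4 acc=0x301775 -> emit 30 17 75, reset; bytes_emitted=9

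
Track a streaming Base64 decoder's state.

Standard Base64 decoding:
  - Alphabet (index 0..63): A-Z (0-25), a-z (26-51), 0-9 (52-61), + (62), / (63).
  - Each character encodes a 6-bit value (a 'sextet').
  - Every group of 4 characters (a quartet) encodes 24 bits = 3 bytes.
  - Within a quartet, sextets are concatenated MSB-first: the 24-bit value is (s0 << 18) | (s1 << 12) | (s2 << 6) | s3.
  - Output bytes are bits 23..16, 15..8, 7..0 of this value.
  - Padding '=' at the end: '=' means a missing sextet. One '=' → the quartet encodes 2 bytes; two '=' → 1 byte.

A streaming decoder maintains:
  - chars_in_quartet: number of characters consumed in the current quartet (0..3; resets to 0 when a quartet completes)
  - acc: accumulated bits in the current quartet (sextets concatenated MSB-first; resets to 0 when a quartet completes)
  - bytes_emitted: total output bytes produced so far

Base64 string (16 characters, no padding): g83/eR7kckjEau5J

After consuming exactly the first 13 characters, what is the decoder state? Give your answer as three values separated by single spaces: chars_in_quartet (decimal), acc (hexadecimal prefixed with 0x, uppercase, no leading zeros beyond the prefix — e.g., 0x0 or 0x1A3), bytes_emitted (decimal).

After char 0 ('g'=32): chars_in_quartet=1 acc=0x20 bytes_emitted=0
After char 1 ('8'=60): chars_in_quartet=2 acc=0x83C bytes_emitted=0
After char 2 ('3'=55): chars_in_quartet=3 acc=0x20F37 bytes_emitted=0
After char 3 ('/'=63): chars_in_quartet=4 acc=0x83CDFF -> emit 83 CD FF, reset; bytes_emitted=3
After char 4 ('e'=30): chars_in_quartet=1 acc=0x1E bytes_emitted=3
After char 5 ('R'=17): chars_in_quartet=2 acc=0x791 bytes_emitted=3
After char 6 ('7'=59): chars_in_quartet=3 acc=0x1E47B bytes_emitted=3
After char 7 ('k'=36): chars_in_quartet=4 acc=0x791EE4 -> emit 79 1E E4, reset; bytes_emitted=6
After char 8 ('c'=28): chars_in_quartet=1 acc=0x1C bytes_emitted=6
After char 9 ('k'=36): chars_in_quartet=2 acc=0x724 bytes_emitted=6
After char 10 ('j'=35): chars_in_quartet=3 acc=0x1C923 bytes_emitted=6
After char 11 ('E'=4): chars_in_quartet=4 acc=0x7248C4 -> emit 72 48 C4, reset; bytes_emitted=9
After char 12 ('a'=26): chars_in_quartet=1 acc=0x1A bytes_emitted=9

Answer: 1 0x1A 9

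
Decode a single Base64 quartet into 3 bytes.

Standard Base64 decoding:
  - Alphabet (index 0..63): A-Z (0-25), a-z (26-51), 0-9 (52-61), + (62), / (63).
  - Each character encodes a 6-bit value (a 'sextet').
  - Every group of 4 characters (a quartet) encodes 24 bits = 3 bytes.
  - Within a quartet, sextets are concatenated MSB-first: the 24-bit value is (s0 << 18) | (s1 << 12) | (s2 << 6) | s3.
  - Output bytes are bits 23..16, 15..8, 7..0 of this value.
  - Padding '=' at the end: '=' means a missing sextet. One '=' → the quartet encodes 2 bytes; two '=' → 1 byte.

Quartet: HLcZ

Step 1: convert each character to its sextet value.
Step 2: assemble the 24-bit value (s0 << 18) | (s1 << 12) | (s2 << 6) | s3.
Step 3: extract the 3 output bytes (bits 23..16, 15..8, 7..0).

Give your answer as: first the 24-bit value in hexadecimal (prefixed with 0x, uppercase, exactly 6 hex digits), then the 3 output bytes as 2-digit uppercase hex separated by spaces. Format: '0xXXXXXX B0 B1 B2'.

Answer: 0x1CB719 1C B7 19

Derivation:
Sextets: H=7, L=11, c=28, Z=25
24-bit: (7<<18) | (11<<12) | (28<<6) | 25
      = 0x1C0000 | 0x00B000 | 0x000700 | 0x000019
      = 0x1CB719
Bytes: (v>>16)&0xFF=1C, (v>>8)&0xFF=B7, v&0xFF=19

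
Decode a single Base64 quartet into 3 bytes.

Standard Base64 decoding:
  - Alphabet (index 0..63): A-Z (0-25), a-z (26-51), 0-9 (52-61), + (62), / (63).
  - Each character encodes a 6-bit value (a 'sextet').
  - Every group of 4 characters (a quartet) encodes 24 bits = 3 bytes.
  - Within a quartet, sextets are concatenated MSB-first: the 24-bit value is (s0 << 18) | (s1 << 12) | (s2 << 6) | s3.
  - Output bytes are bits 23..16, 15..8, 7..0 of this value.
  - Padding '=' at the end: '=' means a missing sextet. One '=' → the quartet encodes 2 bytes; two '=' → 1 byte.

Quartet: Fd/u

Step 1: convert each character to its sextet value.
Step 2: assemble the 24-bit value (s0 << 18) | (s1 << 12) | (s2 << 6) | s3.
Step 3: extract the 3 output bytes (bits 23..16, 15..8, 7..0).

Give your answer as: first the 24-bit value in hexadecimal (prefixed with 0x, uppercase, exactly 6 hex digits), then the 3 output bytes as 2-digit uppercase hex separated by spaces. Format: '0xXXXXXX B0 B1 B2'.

Answer: 0x15DFEE 15 DF EE

Derivation:
Sextets: F=5, d=29, /=63, u=46
24-bit: (5<<18) | (29<<12) | (63<<6) | 46
      = 0x140000 | 0x01D000 | 0x000FC0 | 0x00002E
      = 0x15DFEE
Bytes: (v>>16)&0xFF=15, (v>>8)&0xFF=DF, v&0xFF=EE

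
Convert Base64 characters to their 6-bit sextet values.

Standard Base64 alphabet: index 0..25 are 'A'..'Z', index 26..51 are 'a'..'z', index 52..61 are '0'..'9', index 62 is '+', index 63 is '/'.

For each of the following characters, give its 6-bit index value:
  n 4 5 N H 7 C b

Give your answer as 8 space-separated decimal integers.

'n': a..z range, 26 + ord('n') − ord('a') = 39
'4': 0..9 range, 52 + ord('4') − ord('0') = 56
'5': 0..9 range, 52 + ord('5') − ord('0') = 57
'N': A..Z range, ord('N') − ord('A') = 13
'H': A..Z range, ord('H') − ord('A') = 7
'7': 0..9 range, 52 + ord('7') − ord('0') = 59
'C': A..Z range, ord('C') − ord('A') = 2
'b': a..z range, 26 + ord('b') − ord('a') = 27

Answer: 39 56 57 13 7 59 2 27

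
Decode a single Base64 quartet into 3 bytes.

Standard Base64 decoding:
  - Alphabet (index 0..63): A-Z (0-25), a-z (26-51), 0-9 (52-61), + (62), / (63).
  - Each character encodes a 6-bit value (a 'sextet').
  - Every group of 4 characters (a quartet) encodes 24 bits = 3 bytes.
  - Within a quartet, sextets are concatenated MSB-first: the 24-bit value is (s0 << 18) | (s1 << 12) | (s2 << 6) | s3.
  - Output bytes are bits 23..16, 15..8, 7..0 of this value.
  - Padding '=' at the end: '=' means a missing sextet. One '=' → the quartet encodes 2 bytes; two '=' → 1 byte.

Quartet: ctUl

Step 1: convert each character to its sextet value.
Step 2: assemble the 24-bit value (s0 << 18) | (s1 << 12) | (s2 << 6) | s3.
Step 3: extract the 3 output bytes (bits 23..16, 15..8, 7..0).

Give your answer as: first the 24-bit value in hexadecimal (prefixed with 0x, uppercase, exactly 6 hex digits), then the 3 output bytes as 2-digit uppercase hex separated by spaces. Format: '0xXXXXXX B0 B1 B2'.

Answer: 0x72D525 72 D5 25

Derivation:
Sextets: c=28, t=45, U=20, l=37
24-bit: (28<<18) | (45<<12) | (20<<6) | 37
      = 0x700000 | 0x02D000 | 0x000500 | 0x000025
      = 0x72D525
Bytes: (v>>16)&0xFF=72, (v>>8)&0xFF=D5, v&0xFF=25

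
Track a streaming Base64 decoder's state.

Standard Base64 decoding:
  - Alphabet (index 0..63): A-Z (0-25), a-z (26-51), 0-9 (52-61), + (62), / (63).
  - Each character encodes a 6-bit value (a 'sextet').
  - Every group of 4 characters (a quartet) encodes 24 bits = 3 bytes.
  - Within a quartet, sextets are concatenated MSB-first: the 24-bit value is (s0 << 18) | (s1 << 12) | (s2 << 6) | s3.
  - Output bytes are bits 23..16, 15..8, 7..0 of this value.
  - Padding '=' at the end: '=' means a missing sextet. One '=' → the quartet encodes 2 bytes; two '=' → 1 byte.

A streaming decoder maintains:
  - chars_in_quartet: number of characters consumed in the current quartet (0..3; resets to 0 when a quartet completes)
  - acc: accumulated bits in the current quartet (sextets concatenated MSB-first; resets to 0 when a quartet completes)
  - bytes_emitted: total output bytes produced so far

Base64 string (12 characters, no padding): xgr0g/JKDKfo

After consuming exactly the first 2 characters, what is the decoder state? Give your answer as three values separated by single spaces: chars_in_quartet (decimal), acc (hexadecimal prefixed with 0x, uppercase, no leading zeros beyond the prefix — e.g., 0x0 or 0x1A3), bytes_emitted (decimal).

Answer: 2 0xC60 0

Derivation:
After char 0 ('x'=49): chars_in_quartet=1 acc=0x31 bytes_emitted=0
After char 1 ('g'=32): chars_in_quartet=2 acc=0xC60 bytes_emitted=0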